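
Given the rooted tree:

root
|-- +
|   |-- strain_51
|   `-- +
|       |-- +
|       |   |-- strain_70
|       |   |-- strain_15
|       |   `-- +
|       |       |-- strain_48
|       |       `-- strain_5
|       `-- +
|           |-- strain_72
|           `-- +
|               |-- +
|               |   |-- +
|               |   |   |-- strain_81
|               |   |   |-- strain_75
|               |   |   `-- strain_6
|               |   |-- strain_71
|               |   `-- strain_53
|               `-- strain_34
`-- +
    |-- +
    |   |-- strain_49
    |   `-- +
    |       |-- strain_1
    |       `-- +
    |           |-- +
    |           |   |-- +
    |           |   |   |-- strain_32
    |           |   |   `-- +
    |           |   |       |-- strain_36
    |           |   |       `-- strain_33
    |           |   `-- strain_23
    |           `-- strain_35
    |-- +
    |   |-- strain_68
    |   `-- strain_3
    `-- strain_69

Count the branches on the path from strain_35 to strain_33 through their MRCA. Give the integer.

5

The MRCA of strain_35 and strain_33 is the node subtending (((strain_32,(strain_36,strain_33)),strain_23),strain_35).
From strain_35 up to that node: 1 branch. From strain_33 up to the same node: 4 branches. Total: 1 + 4 = 5.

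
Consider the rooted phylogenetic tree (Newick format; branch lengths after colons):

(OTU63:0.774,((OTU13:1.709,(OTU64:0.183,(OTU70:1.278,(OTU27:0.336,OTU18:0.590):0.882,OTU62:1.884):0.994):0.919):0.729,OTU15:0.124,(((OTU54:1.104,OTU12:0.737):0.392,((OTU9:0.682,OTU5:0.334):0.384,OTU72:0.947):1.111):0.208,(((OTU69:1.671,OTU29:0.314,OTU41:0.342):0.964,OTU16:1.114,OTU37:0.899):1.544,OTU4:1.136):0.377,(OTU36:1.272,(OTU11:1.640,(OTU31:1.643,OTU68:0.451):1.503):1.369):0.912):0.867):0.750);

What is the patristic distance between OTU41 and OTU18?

The path runs OTU41 → … → MRCA → … → OTU18; the MRCA is the node subtending ((OTU13,(OTU64,(OTU70,(OTU27,OTU18),OTU62))),OTU15,(((OTU54,OTU12),((OTU9,OTU5),OTU72)),(((OTU69,OTU29,OTU41),OTU16,OTU37),OTU4),(OTU36,(OTU11,(OTU31,OTU68))))).
Branch lengths along that path: 0.342 + 0.964 + 1.544 + 0.377 + 0.867 + 0.729 + 0.919 + 0.994 + 0.882 + 0.590 = 8.208.

8.208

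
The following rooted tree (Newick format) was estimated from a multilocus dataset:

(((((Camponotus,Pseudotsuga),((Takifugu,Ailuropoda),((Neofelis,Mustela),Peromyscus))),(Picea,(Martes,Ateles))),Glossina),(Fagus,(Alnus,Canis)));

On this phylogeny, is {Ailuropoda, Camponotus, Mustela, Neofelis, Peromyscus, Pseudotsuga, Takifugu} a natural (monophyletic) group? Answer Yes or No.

The most recent common ancestor of these taxa subtends ((Camponotus,Pseudotsuga),((Takifugu,Ailuropoda),((Neofelis,Mustela),Peromyscus))).
That clade has exactly 7 tips — every listed taxon and nothing else — so the group is monophyletic.

Yes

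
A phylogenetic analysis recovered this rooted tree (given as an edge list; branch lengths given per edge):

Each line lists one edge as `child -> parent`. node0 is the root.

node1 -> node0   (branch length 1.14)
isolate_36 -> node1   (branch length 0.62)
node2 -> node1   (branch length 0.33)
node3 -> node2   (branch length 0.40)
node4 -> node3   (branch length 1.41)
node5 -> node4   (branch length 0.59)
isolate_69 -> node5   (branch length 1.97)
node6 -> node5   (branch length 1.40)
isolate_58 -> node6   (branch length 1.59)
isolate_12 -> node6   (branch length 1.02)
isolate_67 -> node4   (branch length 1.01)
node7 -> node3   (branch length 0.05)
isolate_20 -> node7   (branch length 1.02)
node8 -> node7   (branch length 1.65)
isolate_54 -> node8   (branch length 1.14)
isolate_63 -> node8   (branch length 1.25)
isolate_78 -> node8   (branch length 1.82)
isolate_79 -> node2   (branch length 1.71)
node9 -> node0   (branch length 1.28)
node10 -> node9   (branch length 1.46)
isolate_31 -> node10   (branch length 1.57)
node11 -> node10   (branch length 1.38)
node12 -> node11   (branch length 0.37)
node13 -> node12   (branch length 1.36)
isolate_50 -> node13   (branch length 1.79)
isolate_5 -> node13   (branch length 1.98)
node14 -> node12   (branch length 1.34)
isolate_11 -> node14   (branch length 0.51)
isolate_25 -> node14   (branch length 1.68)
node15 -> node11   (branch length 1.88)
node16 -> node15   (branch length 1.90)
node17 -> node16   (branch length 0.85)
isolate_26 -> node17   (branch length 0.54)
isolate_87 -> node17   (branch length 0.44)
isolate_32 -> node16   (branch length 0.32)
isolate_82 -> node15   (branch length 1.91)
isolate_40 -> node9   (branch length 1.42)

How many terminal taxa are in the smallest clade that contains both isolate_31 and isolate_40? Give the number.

10

The MRCA of isolate_31 and isolate_40 is the node subtending ((isolate_31,(((isolate_50,isolate_5),(isolate_11,isolate_25)),(((isolate_26,isolate_87),isolate_32),isolate_82))),isolate_40).
That clade contains 10 terminal taxa: isolate_11, isolate_25, isolate_26, isolate_31, isolate_32, isolate_40, isolate_5, isolate_50, isolate_82, isolate_87.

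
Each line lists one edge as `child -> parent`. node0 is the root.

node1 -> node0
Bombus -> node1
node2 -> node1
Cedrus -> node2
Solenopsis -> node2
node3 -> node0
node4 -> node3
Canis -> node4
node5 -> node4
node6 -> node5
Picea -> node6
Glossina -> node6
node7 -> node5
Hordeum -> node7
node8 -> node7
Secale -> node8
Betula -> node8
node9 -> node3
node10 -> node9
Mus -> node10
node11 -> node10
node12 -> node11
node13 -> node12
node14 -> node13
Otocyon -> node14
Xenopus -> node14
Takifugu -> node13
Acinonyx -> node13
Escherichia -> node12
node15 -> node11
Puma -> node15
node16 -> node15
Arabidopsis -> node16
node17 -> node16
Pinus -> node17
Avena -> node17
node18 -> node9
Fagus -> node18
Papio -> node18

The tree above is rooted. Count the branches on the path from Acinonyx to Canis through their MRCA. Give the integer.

The MRCA of Acinonyx and Canis is the node subtending ((Canis,((Picea,Glossina),(Hordeum,(Secale,Betula)))),((Mus,((((Otocyon,Xenopus),Takifugu,Acinonyx),Escherichia),(Puma,(Arabidopsis,(Pinus,Avena))))),(Fagus,Papio))).
From Acinonyx up to that node: 6 branches. From Canis up to the same node: 2 branches. Total: 6 + 2 = 8.

8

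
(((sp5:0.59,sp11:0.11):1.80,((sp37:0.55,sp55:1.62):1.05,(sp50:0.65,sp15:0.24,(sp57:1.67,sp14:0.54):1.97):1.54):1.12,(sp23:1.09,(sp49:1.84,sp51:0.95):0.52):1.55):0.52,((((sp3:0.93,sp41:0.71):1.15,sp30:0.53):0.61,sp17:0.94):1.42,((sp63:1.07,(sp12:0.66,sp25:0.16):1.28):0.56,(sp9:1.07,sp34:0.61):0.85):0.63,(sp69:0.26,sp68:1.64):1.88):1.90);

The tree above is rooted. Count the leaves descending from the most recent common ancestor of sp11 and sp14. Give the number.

11

The MRCA of sp11 and sp14 is the node subtending ((sp5,sp11),((sp37,sp55),(sp50,sp15,(sp57,sp14))),(sp23,(sp49,sp51))).
That clade contains 11 terminal taxa: sp11, sp14, sp15, sp23, sp37, sp49, sp5, sp50, sp51, sp55, sp57.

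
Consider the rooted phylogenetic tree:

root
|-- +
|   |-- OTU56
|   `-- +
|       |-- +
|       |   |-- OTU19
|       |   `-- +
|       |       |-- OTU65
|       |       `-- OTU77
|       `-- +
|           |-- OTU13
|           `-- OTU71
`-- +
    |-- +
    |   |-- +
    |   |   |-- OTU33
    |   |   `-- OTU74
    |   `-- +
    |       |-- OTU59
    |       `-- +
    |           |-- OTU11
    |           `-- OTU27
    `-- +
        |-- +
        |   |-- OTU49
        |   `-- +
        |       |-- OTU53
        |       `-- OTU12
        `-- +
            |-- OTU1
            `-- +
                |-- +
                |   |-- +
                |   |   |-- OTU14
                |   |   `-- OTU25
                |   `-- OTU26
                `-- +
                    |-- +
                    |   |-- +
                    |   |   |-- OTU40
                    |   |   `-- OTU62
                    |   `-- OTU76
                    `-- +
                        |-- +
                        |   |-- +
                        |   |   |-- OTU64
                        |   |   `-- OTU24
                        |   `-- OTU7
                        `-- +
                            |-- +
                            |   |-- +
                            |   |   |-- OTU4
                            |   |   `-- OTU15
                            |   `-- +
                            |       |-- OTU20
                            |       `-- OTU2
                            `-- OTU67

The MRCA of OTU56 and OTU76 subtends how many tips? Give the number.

The MRCA of OTU56 and OTU76 is the root, so the clade is the entire tree.
That clade contains 29 terminal taxa: OTU1, OTU11, OTU12, OTU13, OTU14, OTU15, OTU19, OTU2, OTU20, OTU24, OTU25, OTU26, OTU27, OTU33, OTU4, OTU40, OTU49, OTU53, OTU56, OTU59, OTU62, OTU64, OTU65, OTU67, OTU7, OTU71, OTU74, OTU76, OTU77.

29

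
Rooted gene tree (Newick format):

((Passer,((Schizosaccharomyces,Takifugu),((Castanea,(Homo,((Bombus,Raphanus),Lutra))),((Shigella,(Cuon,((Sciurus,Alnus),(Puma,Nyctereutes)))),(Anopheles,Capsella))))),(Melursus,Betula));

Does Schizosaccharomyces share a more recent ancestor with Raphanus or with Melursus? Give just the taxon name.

The MRCA of Schizosaccharomyces and Raphanus subtends ((Schizosaccharomyces,Takifugu),((Castanea,(Homo,((Bombus,Raphanus),Lutra))),((Shigella,(Cuon,((Sciurus,Alnus),(Puma,Nyctereutes)))),(Anopheles,Capsella)))) (15 taxa).
The MRCA of Schizosaccharomyces and Melursus is the root, subtending the entire tree (18 taxa).
The first is nested inside the second, so Schizosaccharomyces shares a more recent common ancestor with Raphanus.

Raphanus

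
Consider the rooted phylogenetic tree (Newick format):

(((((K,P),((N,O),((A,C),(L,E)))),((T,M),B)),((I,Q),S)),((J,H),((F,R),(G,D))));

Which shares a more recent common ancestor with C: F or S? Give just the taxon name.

S

The MRCA of C and S subtends ((((K,P),((N,O),((A,C),(L,E)))),((T,M),B)),((I,Q),S)) (14 taxa).
The MRCA of C and F is the root, subtending the entire tree (20 taxa).
The first is nested inside the second, so C shares a more recent common ancestor with S.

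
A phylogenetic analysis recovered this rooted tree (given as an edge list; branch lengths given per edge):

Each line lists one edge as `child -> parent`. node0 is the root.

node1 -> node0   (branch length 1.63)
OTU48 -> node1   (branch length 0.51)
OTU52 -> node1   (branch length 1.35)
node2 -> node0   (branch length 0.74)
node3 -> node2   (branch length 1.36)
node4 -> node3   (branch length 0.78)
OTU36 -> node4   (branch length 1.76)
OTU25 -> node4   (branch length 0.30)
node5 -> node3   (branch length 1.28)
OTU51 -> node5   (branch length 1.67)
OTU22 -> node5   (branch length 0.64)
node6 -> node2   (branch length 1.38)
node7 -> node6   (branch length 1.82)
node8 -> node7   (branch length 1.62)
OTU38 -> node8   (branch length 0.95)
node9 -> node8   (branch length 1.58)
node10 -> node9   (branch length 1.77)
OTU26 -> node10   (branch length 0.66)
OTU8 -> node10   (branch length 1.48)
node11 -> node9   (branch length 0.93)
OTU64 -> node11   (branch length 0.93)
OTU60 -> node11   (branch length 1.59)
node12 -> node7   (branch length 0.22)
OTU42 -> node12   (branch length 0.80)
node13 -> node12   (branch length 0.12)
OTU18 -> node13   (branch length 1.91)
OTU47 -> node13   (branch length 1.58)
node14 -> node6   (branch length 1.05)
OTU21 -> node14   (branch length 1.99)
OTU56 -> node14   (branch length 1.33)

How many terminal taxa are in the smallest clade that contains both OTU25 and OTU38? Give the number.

14

The MRCA of OTU25 and OTU38 is the node subtending (((OTU36,OTU25),(OTU51,OTU22)),(((OTU38,((OTU26,OTU8),(OTU64,OTU60))),(OTU42,(OTU18,OTU47))),(OTU21,OTU56))).
That clade contains 14 terminal taxa: OTU18, OTU21, OTU22, OTU25, OTU26, OTU36, OTU38, OTU42, OTU47, OTU51, OTU56, OTU60, OTU64, OTU8.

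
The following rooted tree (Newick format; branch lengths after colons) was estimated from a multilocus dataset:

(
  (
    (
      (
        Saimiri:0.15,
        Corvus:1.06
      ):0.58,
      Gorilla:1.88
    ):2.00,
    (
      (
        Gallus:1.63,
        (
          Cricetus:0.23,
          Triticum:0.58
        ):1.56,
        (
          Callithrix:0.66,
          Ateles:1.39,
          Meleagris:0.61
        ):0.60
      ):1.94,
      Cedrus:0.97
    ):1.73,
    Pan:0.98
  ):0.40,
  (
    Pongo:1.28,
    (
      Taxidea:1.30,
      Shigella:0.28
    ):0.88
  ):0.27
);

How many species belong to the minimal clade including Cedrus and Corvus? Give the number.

11

The MRCA of Cedrus and Corvus is the node subtending (((Saimiri,Corvus),Gorilla),((Gallus,(Cricetus,Triticum),(Callithrix,Ateles,Meleagris)),Cedrus),Pan).
That clade contains 11 terminal taxa: Ateles, Callithrix, Cedrus, Corvus, Cricetus, Gallus, Gorilla, Meleagris, Pan, Saimiri, Triticum.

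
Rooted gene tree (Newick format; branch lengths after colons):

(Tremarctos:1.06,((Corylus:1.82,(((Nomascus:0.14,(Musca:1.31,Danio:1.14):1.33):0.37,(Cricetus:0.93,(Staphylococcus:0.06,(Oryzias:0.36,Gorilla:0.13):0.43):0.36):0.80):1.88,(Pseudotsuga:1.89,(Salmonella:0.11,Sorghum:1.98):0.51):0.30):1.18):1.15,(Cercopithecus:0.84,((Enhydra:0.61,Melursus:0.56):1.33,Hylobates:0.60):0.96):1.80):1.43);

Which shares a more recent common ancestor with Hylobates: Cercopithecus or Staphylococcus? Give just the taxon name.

The MRCA of Hylobates and Cercopithecus subtends (Cercopithecus,((Enhydra,Melursus),Hylobates)) (4 taxa).
The MRCA of Hylobates and Staphylococcus subtends ((Corylus,(((Nomascus,(Musca,Danio)),(Cricetus,(Staphylococcus,(Oryzias,Gorilla)))),(Pseudotsuga,(Salmonella,Sorghum)))),(Cercopithecus,((Enhydra,Melursus),Hylobates))) (15 taxa).
The first is nested inside the second, so Hylobates shares a more recent common ancestor with Cercopithecus.

Cercopithecus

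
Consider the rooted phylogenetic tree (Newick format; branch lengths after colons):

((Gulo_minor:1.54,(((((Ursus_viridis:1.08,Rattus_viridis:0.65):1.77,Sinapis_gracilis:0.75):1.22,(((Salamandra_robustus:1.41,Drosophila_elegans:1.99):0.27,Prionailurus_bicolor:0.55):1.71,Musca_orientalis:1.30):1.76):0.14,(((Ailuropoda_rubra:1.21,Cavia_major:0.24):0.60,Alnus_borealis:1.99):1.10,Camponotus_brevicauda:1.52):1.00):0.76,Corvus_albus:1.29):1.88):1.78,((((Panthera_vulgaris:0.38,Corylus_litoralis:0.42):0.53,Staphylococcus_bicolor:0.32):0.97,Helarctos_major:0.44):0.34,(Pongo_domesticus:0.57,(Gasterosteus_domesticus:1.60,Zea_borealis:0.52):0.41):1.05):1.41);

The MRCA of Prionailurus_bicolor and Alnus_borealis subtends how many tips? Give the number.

11

The MRCA of Prionailurus_bicolor and Alnus_borealis is the node subtending ((((Ursus_viridis,Rattus_viridis),Sinapis_gracilis),(((Salamandra_robustus,Drosophila_elegans),Prionailurus_bicolor),Musca_orientalis)),(((Ailuropoda_rubra,Cavia_major),Alnus_borealis),Camponotus_brevicauda)).
That clade contains 11 terminal taxa: Ailuropoda_rubra, Alnus_borealis, Camponotus_brevicauda, Cavia_major, Drosophila_elegans, Musca_orientalis, Prionailurus_bicolor, Rattus_viridis, Salamandra_robustus, Sinapis_gracilis, Ursus_viridis.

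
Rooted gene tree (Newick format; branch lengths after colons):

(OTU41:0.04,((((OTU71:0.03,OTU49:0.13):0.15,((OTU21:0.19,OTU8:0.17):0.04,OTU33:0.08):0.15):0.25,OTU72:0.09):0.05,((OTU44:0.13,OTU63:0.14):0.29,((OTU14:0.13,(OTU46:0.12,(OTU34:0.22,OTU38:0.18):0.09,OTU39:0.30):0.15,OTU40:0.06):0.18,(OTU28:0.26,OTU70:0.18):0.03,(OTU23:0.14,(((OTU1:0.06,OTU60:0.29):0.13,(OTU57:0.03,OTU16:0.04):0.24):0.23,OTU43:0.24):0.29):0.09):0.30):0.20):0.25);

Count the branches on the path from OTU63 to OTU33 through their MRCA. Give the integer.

The MRCA of OTU63 and OTU33 is the node subtending ((((OTU71,OTU49),((OTU21,OTU8),OTU33)),OTU72),((OTU44,OTU63),((OTU14,(OTU46,(OTU34,OTU38),OTU39),OTU40),(OTU28,OTU70),(OTU23,(((OTU1,OTU60),(OTU57,OTU16)),OTU43))))).
From OTU63 up to that node: 3 branches. From OTU33 up to the same node: 4 branches. Total: 3 + 4 = 7.

7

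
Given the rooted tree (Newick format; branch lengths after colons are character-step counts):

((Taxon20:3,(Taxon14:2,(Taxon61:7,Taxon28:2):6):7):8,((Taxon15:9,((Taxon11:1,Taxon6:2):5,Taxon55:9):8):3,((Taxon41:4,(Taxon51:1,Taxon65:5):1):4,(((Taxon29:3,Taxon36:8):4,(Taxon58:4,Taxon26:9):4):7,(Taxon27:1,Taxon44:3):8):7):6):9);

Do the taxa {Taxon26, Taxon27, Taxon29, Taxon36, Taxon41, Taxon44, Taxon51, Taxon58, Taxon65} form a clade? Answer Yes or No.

Yes

The most recent common ancestor of these taxa subtends ((Taxon41,(Taxon51,Taxon65)),(((Taxon29,Taxon36),(Taxon58,Taxon26)),(Taxon27,Taxon44))).
That clade has exactly 9 tips — every listed taxon and nothing else — so the group is monophyletic.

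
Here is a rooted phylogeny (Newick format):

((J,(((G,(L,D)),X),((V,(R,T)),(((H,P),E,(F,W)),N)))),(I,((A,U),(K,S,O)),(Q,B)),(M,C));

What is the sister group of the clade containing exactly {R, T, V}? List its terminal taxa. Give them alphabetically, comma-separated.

The clade containing exactly {R, T, V} attaches to the tree at the node subtending ((V,(R,T)),(((H,P),E,(F,W)),N)).
The other lineage descending from that same node — the sister group — is (((H,P),E,(F,W)),N); its 6 tips in alphabetical order are the answer.

E, F, H, N, P, W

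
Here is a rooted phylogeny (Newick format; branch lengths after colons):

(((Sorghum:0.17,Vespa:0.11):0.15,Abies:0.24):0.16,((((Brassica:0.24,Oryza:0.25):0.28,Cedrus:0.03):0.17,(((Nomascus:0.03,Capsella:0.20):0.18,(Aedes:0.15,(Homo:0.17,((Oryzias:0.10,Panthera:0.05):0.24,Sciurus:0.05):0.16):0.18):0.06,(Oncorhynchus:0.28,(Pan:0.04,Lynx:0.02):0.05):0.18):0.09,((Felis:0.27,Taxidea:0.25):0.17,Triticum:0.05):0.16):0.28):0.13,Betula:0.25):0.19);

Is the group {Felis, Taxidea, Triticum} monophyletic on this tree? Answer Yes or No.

The most recent common ancestor of these taxa subtends ((Felis,Taxidea),Triticum).
That clade has exactly 3 tips — every listed taxon and nothing else — so the group is monophyletic.

Yes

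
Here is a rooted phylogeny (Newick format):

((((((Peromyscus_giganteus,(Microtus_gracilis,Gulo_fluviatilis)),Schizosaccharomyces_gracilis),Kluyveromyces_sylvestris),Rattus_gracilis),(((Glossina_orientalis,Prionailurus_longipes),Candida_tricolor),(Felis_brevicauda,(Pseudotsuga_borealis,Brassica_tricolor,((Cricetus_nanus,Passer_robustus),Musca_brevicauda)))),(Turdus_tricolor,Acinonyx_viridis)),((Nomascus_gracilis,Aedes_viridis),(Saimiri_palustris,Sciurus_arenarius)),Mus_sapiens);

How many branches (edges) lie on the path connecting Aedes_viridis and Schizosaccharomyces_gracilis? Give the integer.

8

The MRCA of Aedes_viridis and Schizosaccharomyces_gracilis is the root of the tree.
From Aedes_viridis up to that node: 3 branches. From Schizosaccharomyces_gracilis up to the same node: 5 branches. Total: 3 + 5 = 8.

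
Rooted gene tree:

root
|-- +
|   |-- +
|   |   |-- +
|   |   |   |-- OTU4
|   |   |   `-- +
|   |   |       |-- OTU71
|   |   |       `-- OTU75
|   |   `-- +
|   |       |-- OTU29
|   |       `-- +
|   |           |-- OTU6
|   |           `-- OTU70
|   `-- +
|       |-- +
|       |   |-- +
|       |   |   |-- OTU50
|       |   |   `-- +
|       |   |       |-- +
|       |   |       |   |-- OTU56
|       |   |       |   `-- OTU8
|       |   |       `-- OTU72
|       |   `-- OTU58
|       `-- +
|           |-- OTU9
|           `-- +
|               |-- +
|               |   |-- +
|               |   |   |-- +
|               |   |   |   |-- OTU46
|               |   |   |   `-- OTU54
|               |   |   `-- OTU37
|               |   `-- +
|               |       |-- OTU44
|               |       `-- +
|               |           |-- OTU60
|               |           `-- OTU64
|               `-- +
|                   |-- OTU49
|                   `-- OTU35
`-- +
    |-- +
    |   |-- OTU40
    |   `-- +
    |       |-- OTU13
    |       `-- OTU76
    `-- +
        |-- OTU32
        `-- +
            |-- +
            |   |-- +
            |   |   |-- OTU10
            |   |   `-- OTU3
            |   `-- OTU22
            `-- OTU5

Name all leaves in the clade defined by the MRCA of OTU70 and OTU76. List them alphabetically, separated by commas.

Tracing OTU70: it sits inside (OTU6,OTU70).
Tracing OTU76: it sits inside (OTU13,OTU76).
The smallest clade enclosing both is the whole tree (their MRCA is the root), so the answer is all 28 tips in alphabetical order.

OTU10, OTU13, OTU22, OTU29, OTU3, OTU32, OTU35, OTU37, OTU4, OTU40, OTU44, OTU46, OTU49, OTU5, OTU50, OTU54, OTU56, OTU58, OTU6, OTU60, OTU64, OTU70, OTU71, OTU72, OTU75, OTU76, OTU8, OTU9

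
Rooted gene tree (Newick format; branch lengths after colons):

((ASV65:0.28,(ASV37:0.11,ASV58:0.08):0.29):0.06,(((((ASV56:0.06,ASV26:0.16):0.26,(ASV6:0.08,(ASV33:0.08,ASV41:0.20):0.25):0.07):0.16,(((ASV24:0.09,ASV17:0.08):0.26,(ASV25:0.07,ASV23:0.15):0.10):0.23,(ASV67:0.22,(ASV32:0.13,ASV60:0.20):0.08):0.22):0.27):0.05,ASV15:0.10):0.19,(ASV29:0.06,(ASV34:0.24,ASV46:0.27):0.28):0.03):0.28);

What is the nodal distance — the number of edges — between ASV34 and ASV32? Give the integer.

The MRCA of ASV34 and ASV32 is the node subtending (((((ASV56,ASV26),(ASV6,(ASV33,ASV41))),(((ASV24,ASV17),(ASV25,ASV23)),(ASV67,(ASV32,ASV60)))),ASV15),(ASV29,(ASV34,ASV46))).
From ASV34 up to that node: 3 branches. From ASV32 up to the same node: 6 branches. Total: 3 + 6 = 9.

9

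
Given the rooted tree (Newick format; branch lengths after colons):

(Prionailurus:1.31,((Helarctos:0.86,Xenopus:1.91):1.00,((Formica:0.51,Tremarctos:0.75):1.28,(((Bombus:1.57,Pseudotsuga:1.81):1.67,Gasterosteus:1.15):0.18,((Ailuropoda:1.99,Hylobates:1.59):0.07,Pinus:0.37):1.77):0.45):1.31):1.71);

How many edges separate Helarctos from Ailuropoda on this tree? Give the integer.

7

The MRCA of Helarctos and Ailuropoda is the node subtending ((Helarctos,Xenopus),((Formica,Tremarctos),(((Bombus,Pseudotsuga),Gasterosteus),((Ailuropoda,Hylobates),Pinus)))).
From Helarctos up to that node: 2 branches. From Ailuropoda up to the same node: 5 branches. Total: 2 + 5 = 7.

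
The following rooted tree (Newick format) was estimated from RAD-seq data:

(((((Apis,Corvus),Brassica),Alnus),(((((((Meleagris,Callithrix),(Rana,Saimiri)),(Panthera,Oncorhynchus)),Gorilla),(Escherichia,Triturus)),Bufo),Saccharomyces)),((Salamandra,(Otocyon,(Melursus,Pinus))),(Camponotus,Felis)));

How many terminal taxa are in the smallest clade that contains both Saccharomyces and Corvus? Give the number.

15

The MRCA of Saccharomyces and Corvus is the node subtending ((((Apis,Corvus),Brassica),Alnus),(((((((Meleagris,Callithrix),(Rana,Saimiri)),(Panthera,Oncorhynchus)),Gorilla),(Escherichia,Triturus)),Bufo),Saccharomyces)).
That clade contains 15 terminal taxa: Alnus, Apis, Brassica, Bufo, Callithrix, Corvus, Escherichia, Gorilla, Meleagris, Oncorhynchus, Panthera, Rana, Saccharomyces, Saimiri, Triturus.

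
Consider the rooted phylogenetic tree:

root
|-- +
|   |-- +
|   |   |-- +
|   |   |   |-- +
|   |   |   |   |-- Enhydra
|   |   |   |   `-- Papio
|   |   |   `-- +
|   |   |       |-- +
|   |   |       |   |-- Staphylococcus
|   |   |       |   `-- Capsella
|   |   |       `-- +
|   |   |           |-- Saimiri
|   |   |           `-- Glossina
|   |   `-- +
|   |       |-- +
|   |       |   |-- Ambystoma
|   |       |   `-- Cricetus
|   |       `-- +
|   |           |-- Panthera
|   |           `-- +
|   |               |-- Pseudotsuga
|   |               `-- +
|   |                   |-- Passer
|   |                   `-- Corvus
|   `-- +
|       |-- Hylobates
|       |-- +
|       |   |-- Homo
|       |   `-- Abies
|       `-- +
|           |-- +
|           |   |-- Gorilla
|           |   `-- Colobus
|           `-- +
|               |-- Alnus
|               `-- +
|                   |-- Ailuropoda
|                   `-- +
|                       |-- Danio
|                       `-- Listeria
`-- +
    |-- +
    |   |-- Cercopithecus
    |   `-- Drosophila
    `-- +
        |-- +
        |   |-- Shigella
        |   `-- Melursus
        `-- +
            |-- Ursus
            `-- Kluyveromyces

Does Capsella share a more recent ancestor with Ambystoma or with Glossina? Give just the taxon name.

Glossina

The MRCA of Capsella and Glossina subtends ((Staphylococcus,Capsella),(Saimiri,Glossina)) (4 taxa).
The MRCA of Capsella and Ambystoma subtends (((Enhydra,Papio),((Staphylococcus,Capsella),(Saimiri,Glossina))),((Ambystoma,Cricetus),(Panthera,(Pseudotsuga,(Passer,Corvus))))) (12 taxa).
The first is nested inside the second, so Capsella shares a more recent common ancestor with Glossina.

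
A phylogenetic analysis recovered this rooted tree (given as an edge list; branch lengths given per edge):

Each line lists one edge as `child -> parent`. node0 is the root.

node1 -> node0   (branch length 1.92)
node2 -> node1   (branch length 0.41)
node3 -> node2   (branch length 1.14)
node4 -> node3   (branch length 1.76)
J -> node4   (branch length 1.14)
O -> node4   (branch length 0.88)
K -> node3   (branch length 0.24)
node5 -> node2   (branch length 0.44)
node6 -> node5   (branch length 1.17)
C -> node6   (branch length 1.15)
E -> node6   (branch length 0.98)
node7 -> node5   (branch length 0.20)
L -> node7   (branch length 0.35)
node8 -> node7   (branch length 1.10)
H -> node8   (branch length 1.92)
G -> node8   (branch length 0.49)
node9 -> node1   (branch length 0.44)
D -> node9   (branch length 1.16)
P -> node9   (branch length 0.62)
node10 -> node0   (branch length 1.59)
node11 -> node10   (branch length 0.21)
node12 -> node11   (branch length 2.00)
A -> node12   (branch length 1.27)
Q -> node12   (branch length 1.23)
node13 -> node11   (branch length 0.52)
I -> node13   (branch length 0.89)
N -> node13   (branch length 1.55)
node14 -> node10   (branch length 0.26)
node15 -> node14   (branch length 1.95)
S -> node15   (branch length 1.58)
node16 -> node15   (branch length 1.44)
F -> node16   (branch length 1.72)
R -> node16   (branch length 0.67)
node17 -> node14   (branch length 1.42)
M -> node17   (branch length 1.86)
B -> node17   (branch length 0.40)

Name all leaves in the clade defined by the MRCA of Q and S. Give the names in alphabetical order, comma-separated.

Tracing Q: it sits inside (A,Q).
Tracing S: it sits inside (S,(F,R)).
The smallest clade enclosing both is (((A,Q),(I,N)),((S,(F,R)),(M,B))); the answer is its 9 terminal taxa in alphabetical order.

A, B, F, I, M, N, Q, R, S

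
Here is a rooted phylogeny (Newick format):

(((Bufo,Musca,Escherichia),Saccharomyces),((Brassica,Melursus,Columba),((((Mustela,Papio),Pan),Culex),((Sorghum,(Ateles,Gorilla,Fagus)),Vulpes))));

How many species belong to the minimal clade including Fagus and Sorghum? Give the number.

The MRCA of Fagus and Sorghum is the node subtending (Sorghum,(Ateles,Gorilla,Fagus)).
That clade contains 4 terminal taxa: Ateles, Fagus, Gorilla, Sorghum.

4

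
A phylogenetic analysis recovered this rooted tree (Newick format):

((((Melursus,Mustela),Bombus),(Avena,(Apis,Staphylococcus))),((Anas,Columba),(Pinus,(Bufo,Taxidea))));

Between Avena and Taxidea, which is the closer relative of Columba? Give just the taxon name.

The MRCA of Columba and Taxidea subtends ((Anas,Columba),(Pinus,(Bufo,Taxidea))) (5 taxa).
The MRCA of Columba and Avena is the root, subtending the entire tree (11 taxa).
The first is nested inside the second, so Columba shares a more recent common ancestor with Taxidea.

Taxidea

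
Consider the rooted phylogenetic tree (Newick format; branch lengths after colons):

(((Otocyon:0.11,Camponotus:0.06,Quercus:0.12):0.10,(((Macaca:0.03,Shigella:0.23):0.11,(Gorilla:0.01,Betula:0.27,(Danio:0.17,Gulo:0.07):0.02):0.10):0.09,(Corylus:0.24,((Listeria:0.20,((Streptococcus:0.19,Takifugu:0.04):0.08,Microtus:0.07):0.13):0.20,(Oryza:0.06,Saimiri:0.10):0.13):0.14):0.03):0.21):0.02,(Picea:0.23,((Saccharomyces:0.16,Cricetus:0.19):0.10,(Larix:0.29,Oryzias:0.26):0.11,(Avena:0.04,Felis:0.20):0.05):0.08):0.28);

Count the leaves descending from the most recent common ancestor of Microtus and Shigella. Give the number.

13

The MRCA of Microtus and Shigella is the node subtending (((Macaca,Shigella),(Gorilla,Betula,(Danio,Gulo))),(Corylus,((Listeria,((Streptococcus,Takifugu),Microtus)),(Oryza,Saimiri)))).
That clade contains 13 terminal taxa: Betula, Corylus, Danio, Gorilla, Gulo, Listeria, Macaca, Microtus, Oryza, Saimiri, Shigella, Streptococcus, Takifugu.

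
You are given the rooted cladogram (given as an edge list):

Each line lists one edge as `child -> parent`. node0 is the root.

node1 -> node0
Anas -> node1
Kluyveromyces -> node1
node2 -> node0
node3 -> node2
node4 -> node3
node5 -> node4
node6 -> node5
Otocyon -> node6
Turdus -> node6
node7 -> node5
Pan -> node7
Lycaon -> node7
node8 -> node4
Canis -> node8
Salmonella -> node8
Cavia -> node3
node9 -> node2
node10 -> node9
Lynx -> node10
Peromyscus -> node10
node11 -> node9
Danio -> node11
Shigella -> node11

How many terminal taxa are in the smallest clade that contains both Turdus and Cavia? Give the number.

The MRCA of Turdus and Cavia is the node subtending ((((Otocyon,Turdus),(Pan,Lycaon)),(Canis,Salmonella)),Cavia).
That clade contains 7 terminal taxa: Canis, Cavia, Lycaon, Otocyon, Pan, Salmonella, Turdus.

7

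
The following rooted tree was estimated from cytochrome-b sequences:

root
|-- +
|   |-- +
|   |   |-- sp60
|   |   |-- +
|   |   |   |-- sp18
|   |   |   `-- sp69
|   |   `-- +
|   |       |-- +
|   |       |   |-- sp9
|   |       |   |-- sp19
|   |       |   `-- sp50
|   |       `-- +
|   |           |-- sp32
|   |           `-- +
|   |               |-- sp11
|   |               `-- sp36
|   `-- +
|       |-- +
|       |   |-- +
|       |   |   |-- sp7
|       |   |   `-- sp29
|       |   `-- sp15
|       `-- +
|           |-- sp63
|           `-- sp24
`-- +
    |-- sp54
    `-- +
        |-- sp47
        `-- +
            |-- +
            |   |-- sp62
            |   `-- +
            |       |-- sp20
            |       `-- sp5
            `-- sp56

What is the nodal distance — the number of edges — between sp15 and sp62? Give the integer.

9

The MRCA of sp15 and sp62 is the root of the tree.
From sp15 up to that node: 4 branches. From sp62 up to the same node: 5 branches. Total: 4 + 5 = 9.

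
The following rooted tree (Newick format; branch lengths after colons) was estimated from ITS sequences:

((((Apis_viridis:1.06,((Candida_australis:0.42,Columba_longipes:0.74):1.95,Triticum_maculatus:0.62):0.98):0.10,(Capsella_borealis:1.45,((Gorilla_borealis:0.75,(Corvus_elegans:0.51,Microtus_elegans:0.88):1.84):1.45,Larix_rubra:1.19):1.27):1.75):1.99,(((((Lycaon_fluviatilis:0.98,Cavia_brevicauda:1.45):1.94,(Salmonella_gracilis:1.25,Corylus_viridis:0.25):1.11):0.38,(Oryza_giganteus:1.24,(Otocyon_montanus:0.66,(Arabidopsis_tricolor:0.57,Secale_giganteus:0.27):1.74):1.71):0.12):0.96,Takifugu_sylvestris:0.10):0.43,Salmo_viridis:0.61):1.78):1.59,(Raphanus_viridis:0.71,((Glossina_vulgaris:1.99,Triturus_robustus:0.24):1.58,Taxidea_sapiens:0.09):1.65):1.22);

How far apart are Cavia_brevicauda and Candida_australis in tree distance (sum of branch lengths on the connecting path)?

12.38

The path runs Cavia_brevicauda → … → MRCA → … → Candida_australis; the MRCA is the node subtending (((Apis_viridis,((Candida_australis,Columba_longipes),Triticum_maculatus)),(Capsella_borealis,((Gorilla_borealis,(Corvus_elegans,Microtus_elegans)),Larix_rubra))),(((((Lycaon_fluviatilis,Cavia_brevicauda),(Salmonella_gracilis,Corylus_viridis)),(Oryza_giganteus,(Otocyon_montanus,(Arabidopsis_tricolor,Secale_giganteus)))),Takifugu_sylvestris),Salmo_viridis)).
Branch lengths along that path: 1.45 + 1.94 + 0.38 + 0.96 + 0.43 + 1.78 + 1.99 + 0.10 + 0.98 + 1.95 + 0.42 = 12.38.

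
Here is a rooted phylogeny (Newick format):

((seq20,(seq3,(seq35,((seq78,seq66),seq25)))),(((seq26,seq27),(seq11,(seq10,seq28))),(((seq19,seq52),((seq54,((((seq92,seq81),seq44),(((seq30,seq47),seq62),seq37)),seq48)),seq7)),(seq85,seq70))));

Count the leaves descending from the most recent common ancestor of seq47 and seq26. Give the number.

The MRCA of seq47 and seq26 is the node subtending (((seq26,seq27),(seq11,(seq10,seq28))),(((seq19,seq52),((seq54,((((seq92,seq81),seq44),(((seq30,seq47),seq62),seq37)),seq48)),seq7)),(seq85,seq70))).
That clade contains 19 terminal taxa: seq10, seq11, seq19, seq26, seq27, seq28, seq30, seq37, seq44, seq47, seq48, seq52, seq54, seq62, seq7, seq70, seq81, seq85, seq92.

19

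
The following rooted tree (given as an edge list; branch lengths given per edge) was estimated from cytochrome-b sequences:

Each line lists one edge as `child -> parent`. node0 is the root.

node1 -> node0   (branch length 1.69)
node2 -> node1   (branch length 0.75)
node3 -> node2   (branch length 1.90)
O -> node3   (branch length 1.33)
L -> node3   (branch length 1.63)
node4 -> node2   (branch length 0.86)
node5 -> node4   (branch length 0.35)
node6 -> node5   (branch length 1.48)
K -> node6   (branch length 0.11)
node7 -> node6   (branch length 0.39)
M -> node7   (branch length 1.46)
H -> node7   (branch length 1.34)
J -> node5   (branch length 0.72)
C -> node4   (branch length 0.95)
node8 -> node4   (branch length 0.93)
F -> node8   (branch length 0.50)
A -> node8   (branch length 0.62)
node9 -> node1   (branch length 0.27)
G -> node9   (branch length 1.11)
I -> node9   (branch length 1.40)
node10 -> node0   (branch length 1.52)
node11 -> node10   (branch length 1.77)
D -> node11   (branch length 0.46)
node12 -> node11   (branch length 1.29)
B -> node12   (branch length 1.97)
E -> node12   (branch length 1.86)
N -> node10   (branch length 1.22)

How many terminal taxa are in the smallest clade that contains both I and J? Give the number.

11

The MRCA of I and J is the node subtending (((O,L),(((K,(M,H)),J),C,(F,A))),(G,I)).
That clade contains 11 terminal taxa: A, C, F, G, H, I, J, K, L, M, O.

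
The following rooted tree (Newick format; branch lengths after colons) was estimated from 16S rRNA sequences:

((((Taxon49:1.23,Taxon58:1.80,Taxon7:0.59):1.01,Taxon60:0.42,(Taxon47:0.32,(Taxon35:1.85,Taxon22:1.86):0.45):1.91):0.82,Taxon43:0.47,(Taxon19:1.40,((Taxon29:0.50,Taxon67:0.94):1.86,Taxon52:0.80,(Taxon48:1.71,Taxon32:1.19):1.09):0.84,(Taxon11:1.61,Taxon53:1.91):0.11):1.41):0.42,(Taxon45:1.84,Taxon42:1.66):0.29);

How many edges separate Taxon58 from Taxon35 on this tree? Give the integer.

5

The MRCA of Taxon58 and Taxon35 is the node subtending ((Taxon49,Taxon58,Taxon7),Taxon60,(Taxon47,(Taxon35,Taxon22))).
From Taxon58 up to that node: 2 branches. From Taxon35 up to the same node: 3 branches. Total: 2 + 3 = 5.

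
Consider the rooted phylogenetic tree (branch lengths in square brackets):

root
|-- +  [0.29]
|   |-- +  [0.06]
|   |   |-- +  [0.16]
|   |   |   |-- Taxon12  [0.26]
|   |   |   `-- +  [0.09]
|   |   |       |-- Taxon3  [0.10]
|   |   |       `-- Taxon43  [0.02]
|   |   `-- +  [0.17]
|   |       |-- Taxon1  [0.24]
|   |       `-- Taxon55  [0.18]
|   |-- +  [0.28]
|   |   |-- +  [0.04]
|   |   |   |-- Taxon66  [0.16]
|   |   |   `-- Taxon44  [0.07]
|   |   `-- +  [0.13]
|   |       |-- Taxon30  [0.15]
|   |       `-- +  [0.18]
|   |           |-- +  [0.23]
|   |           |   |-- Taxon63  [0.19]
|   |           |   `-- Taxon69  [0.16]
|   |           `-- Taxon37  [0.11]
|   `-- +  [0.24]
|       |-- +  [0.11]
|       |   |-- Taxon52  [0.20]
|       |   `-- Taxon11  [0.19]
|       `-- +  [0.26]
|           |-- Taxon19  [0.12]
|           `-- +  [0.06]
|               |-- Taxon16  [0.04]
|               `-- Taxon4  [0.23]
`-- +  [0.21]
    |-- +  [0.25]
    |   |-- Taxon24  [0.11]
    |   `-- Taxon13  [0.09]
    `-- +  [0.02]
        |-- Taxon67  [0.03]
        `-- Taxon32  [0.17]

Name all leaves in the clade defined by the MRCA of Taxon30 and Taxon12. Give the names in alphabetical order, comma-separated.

Tracing Taxon30: it sits inside (Taxon30,((Taxon63,Taxon69),Taxon37)).
Tracing Taxon12: it sits inside (Taxon12,(Taxon3,Taxon43)).
The smallest clade enclosing both is (((Taxon12,(Taxon3,Taxon43)),(Taxon1,Taxon55)),((Taxon66,Taxon44),(Taxon30,((Taxon63,Taxon69),Taxon37))),((Taxon52,Taxon11),(Taxon19,(Taxon16,Taxon4)))); the answer is its 16 terminal taxa in alphabetical order.

Taxon1, Taxon11, Taxon12, Taxon16, Taxon19, Taxon3, Taxon30, Taxon37, Taxon4, Taxon43, Taxon44, Taxon52, Taxon55, Taxon63, Taxon66, Taxon69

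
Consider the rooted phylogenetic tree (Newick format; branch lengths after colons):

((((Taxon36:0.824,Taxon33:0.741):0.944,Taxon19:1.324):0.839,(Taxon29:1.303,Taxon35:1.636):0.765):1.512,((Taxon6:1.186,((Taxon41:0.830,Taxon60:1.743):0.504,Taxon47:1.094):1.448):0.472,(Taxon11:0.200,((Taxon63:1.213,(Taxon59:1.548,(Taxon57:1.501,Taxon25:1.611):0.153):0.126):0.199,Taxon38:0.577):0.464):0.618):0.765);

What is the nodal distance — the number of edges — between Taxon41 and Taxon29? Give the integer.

8

The MRCA of Taxon41 and Taxon29 is the root of the tree.
From Taxon41 up to that node: 5 branches. From Taxon29 up to the same node: 3 branches. Total: 5 + 3 = 8.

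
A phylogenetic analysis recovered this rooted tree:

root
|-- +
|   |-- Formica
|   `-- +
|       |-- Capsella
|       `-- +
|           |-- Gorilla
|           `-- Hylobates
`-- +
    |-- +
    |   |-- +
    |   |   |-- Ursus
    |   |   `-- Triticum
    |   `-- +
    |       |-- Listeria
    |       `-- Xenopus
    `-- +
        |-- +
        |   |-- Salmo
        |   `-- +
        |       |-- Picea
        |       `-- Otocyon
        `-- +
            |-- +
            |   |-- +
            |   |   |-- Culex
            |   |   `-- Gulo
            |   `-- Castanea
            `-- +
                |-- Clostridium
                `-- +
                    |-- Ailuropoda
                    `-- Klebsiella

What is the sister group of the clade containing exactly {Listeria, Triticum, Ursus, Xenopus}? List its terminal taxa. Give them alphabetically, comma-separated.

Ailuropoda, Castanea, Clostridium, Culex, Gulo, Klebsiella, Otocyon, Picea, Salmo

The clade containing exactly {Listeria, Triticum, Ursus, Xenopus} attaches to the tree at the node subtending (((Ursus,Triticum),(Listeria,Xenopus)),((Salmo,(Picea,Otocyon)),(((Culex,Gulo),Castanea),(Clostridium,(Ailuropoda,Klebsiella))))).
The other lineage descending from that same node — the sister group — is ((Salmo,(Picea,Otocyon)),(((Culex,Gulo),Castanea),(Clostridium,(Ailuropoda,Klebsiella)))); its 9 tips in alphabetical order are the answer.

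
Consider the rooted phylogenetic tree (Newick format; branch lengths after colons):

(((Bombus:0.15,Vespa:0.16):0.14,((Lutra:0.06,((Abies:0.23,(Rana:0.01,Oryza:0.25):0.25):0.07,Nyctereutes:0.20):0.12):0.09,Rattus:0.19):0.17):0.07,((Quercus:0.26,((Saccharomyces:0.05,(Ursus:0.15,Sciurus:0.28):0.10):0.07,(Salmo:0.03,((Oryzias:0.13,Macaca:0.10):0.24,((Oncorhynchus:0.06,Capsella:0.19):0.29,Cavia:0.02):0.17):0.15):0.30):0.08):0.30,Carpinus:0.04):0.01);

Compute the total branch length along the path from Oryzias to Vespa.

The path runs Oryzias → … → MRCA → … → Vespa; the MRCA is the root of the tree.
Branch lengths along that path: 0.13 + 0.24 + 0.15 + 0.30 + 0.08 + 0.30 + 0.01 + 0.07 + 0.14 + 0.16 = 1.58.

1.58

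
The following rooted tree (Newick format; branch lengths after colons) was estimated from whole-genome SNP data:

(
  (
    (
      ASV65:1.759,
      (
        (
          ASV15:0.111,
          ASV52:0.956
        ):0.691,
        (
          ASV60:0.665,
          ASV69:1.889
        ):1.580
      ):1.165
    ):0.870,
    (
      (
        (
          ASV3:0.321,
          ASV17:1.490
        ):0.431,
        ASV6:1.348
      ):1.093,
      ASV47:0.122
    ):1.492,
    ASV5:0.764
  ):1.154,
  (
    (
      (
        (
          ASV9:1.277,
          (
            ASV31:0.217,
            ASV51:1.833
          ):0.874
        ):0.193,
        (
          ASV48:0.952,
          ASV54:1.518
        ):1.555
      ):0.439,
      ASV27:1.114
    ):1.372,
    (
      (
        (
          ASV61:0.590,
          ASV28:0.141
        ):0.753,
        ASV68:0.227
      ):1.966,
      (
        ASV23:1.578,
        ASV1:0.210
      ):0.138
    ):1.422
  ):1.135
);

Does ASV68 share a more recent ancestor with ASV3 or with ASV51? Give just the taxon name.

The MRCA of ASV68 and ASV51 subtends ((((ASV9,(ASV31,ASV51)),(ASV48,ASV54)),ASV27),(((ASV61,ASV28),ASV68),(ASV23,ASV1))) (11 taxa).
The MRCA of ASV68 and ASV3 is the root, subtending the entire tree (21 taxa).
The first is nested inside the second, so ASV68 shares a more recent common ancestor with ASV51.

ASV51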